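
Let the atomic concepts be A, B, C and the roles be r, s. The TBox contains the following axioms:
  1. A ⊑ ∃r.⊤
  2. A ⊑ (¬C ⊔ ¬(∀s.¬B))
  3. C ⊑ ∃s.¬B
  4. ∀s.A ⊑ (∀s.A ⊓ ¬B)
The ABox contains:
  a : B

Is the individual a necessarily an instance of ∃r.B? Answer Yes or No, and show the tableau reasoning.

No

1. a : ∃r.B?  L(a) = {B} ∪ {∀r.¬B}
   open: L(a) ⊇ {B, ¬A, ¬C, ∀r.¬B, ∃s.¬A} (+ ∃-successors) — a ∉ ∃r.B possible
2. Hence a : ∃r.B: not entailed.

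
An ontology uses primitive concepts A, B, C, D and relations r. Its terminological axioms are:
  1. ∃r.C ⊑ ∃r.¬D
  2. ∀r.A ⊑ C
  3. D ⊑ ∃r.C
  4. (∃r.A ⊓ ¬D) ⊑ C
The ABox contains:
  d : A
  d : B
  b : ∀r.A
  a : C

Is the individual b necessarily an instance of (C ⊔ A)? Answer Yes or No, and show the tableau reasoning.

1. b : (C ⊔ A)?  L(b) = {∀r.A} ∪ {(¬C ⊓ ¬A)}
   clash {C, ¬C} at b — b ∈ (C ⊔ A)
2. Hence b : (C ⊔ A): entailed.

Yes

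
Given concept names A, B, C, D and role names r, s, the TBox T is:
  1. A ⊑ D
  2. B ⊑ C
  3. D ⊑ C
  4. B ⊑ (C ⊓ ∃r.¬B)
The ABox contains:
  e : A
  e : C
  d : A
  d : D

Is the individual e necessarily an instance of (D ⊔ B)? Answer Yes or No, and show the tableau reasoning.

1. e : (D ⊔ B)?  L(e) = {A, C} ∪ {(¬D ⊓ ¬B)}
   clash {D, ¬D} at e — e ∈ (D ⊔ B)
2. Hence e : (D ⊔ B): entailed.

Yes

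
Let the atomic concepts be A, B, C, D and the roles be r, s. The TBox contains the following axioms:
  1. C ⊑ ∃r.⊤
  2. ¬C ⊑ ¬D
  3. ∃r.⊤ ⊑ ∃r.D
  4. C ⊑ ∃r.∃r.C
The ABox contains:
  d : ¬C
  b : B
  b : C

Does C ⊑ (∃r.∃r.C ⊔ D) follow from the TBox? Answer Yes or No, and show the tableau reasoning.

1. C ⊑ (∃r.∃r.C ⊔ D)  ⇔  (C ⊓ (∀r.∀r.¬C ⊓ ¬D)) unsat w.r.t. T
   all branches close; clash {D, ¬D} at an ∃-successor
2. Hence C ⊑ (∃r.∃r.C ⊔ D): entailed.

Yes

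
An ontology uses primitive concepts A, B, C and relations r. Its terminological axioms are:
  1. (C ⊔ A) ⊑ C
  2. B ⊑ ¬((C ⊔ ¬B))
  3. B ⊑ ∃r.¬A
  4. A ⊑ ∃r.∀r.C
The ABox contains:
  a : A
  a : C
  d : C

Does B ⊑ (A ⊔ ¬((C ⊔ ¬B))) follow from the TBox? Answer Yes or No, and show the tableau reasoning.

1. B ⊑ (A ⊔ ¬((C ⊔ ¬B)))  ⇔  (B ⊓ (¬A ⊓ (C ⊔ ¬B))) unsat w.r.t. T
   all branches close; clash {B, ¬B} at x₀
2. Hence B ⊑ (A ⊔ ¬((C ⊔ ¬B))): entailed.

Yes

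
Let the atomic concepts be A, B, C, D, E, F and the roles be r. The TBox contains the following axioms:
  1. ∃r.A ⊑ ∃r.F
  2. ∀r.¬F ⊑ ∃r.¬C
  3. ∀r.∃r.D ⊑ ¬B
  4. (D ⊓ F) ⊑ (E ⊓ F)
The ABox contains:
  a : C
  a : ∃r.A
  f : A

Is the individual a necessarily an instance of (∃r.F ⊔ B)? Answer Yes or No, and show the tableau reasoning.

Yes

1. a : (∃r.F ⊔ B)?  L(a) = {C, ∃r.A} ∪ {(∀r.¬F ⊓ ¬B)}
   clash {F, ¬F} at an ∃-successor — a ∈ (∃r.F ⊔ B)
2. Hence a : (∃r.F ⊔ B): entailed.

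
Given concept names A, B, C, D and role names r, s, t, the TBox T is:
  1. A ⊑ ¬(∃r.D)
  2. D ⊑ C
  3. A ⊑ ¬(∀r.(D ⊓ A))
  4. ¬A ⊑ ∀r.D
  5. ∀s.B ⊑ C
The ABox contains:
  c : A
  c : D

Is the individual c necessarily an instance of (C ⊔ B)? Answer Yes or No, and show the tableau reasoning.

Yes

1. c : (C ⊔ B)?  L(c) = {A, D} ∪ {(¬C ⊓ ¬B)}
   clash {C, ¬C} at c — c ∈ (C ⊔ B)
2. Hence c : (C ⊔ B): entailed.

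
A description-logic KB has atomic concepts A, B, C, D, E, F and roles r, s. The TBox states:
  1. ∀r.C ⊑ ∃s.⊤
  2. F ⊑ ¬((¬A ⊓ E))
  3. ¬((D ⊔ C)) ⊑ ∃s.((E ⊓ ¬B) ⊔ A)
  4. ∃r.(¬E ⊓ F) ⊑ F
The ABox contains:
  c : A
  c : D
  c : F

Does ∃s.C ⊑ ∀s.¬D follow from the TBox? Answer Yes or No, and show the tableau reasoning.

1. ∃s.C ⊑ ∀s.¬D  ⇔  (∃s.C ⊓ ∃s.D) unsat w.r.t. T
   open: L(x₀) ⊇ {D, ¬F, ∀r.(E ⊔ ¬F), ∃r.¬C, ∃s.C, …} (+ ∃-successors)
2. Hence ∃s.C ⊑ ∀s.¬D: not entailed.

No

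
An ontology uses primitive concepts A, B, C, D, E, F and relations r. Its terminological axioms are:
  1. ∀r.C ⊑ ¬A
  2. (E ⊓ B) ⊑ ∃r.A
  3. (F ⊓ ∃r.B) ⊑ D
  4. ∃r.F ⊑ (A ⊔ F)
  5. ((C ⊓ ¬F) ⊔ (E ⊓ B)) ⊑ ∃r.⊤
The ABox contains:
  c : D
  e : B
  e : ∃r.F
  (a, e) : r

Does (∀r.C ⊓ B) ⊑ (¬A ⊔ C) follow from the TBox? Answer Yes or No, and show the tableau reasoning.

1. (∀r.C ⊓ B) ⊑ (¬A ⊔ C)  ⇔  ((∀r.C ⊓ B) ⊓ (A ⊓ ¬C)) unsat w.r.t. T
   all branches close; clash {A, ¬A} at x₀
2. Hence (∀r.C ⊓ B) ⊑ (¬A ⊔ C): entailed.

Yes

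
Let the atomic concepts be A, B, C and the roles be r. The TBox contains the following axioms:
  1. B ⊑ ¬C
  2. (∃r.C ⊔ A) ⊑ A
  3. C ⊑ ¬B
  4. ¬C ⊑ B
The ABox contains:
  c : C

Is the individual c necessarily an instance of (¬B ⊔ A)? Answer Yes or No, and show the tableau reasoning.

Yes

1. c : (¬B ⊔ A)?  L(c) = {C} ∪ {(B ⊓ ¬A)}
   clash {C, ¬C} at c — c ∈ (¬B ⊔ A)
2. Hence c : (¬B ⊔ A): entailed.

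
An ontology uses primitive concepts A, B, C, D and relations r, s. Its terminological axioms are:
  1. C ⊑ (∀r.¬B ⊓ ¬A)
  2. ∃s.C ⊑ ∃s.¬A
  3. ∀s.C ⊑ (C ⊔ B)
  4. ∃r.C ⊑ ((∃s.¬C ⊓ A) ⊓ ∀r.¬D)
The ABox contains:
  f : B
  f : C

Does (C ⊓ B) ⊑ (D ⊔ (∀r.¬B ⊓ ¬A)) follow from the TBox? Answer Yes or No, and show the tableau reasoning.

Yes

1. (C ⊓ B) ⊑ (D ⊔ (∀r.¬B ⊓ ¬A))  ⇔  ((C ⊓ B) ⊓ (¬D ⊓ (∃r.B ⊔ A))) unsat w.r.t. T
   all branches close; clash {A, ¬A} at x₀
2. Hence (C ⊓ B) ⊑ (D ⊔ (∀r.¬B ⊓ ¬A)): entailed.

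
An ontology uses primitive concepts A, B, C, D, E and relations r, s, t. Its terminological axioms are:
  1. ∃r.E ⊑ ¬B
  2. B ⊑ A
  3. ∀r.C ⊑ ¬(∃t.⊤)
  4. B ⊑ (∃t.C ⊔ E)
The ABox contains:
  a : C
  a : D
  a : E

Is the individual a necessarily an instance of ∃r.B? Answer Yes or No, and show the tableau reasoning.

1. a : ∃r.B?  L(a) = {C, D, E} ∪ {∀r.¬B}
   open: L(a) ⊇ {C, D, E, ¬B, ∀r.¬B, …} (+ ∃-successors) — a ∉ ∃r.B possible
2. Hence a : ∃r.B: not entailed.

No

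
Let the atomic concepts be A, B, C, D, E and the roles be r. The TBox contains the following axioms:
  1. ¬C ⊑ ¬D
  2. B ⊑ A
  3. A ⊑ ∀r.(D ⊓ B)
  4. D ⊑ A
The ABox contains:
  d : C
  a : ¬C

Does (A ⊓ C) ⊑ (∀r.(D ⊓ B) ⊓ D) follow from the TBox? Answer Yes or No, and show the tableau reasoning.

No

1. (A ⊓ C) ⊑ (∀r.(D ⊓ B) ⊓ D)  ⇔  ((A ⊓ C) ⊓ (∃r.(¬D ⊔ ¬B) ⊔ ¬D)) unsat w.r.t. T
   apply at x₀: A⊑∀r.(D ⊓ B)
   open: L(x₀) ⊇ {A, C, ¬D, ∀r.(D ⊓ B)}
2. Hence (A ⊓ C) ⊑ (∀r.(D ⊓ B) ⊓ D): not entailed.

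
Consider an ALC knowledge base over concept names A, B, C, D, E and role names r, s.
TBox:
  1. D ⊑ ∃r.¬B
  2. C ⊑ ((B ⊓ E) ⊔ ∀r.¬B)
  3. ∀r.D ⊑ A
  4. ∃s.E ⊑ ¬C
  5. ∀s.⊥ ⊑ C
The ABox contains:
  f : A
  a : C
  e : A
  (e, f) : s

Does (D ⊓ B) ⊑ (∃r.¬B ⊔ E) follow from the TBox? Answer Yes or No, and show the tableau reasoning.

1. (D ⊓ B) ⊑ (∃r.¬B ⊔ E)  ⇔  ((D ⊓ B) ⊓ (∀r.B ⊓ ¬E)) unsat w.r.t. T
   all branches close; clash {C, ¬C} at x₀
2. Hence (D ⊓ B) ⊑ (∃r.¬B ⊔ E): entailed.

Yes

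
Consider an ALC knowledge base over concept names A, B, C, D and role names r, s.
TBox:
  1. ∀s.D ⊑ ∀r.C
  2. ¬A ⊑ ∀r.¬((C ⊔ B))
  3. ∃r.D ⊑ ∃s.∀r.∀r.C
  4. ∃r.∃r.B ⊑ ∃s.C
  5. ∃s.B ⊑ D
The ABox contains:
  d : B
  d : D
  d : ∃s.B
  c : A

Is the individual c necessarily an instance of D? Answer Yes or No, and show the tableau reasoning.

No

1. c : D?  L(c) = {A} ∪ {¬D}
   open: L(c) ⊇ {A, ¬D, ∀r.¬D, ∀r.∀r.¬B, ∀s.¬B, …} (+ ∃-successors) — c ∉ D possible
2. Hence c : D: not entailed.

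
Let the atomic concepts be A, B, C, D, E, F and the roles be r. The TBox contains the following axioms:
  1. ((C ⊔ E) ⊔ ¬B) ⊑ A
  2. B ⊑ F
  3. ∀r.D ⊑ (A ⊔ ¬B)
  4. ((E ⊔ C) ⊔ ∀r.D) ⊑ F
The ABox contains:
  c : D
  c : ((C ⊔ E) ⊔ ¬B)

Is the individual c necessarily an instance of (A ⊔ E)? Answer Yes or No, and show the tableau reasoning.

Yes

1. c : (A ⊔ E)?  L(c) = {D, ((C ⊔ E) ⊔ ¬B)} ∪ {(¬A ⊓ ¬E)}
   clash {A, ¬A} at c — c ∈ (A ⊔ E)
2. Hence c : (A ⊔ E): entailed.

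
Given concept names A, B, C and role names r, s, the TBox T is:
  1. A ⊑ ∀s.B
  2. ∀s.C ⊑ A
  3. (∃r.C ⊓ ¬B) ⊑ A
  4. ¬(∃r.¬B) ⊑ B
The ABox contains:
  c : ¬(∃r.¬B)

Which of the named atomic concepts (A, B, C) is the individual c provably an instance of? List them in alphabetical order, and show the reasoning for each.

{B}

1. c : A?  L(c) = {¬(∃r.¬B)} ∪ {¬A}
   apply at c: ¬(∃r.¬B)⊑B
   open: L(c) ⊇ {B, ¬A, ∀r.B, ∃s.¬C} (+ ∃-successors) — c ∉ A possible
2. c : B?  L(c) = {¬(∃r.¬B)} ∪ {¬B}
   clash {B, ¬B} at c — c ∈ B
3. c : C?  L(c) = {¬(∃r.¬B)} ∪ {¬C}
   apply at c: ¬(∃r.¬B)⊑B
   open: L(c) ⊇ {B, ¬A, ¬C, ∀r.B, ∃s.¬C} (+ ∃-successors) — c ∉ C possible
4. Entailed for c: {B}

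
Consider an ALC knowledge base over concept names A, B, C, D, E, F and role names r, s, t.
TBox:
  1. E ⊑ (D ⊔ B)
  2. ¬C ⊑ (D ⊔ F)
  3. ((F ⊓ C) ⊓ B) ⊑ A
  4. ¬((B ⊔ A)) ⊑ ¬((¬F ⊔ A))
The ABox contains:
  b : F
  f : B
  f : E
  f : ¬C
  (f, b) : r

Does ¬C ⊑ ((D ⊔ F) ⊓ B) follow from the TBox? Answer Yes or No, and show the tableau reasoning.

1. ¬C ⊑ ((D ⊔ F) ⊓ B)  ⇔  (¬C ⊓ ((¬D ⊓ ¬F) ⊔ ¬B)) unsat w.r.t. T
   apply at x₀: ¬C⊑(D ⊔ F)
   open: L(x₀) ⊇ {A, D, ¬B, ¬C, ¬E}
2. Hence ¬C ⊑ ((D ⊔ F) ⊓ B): not entailed.

No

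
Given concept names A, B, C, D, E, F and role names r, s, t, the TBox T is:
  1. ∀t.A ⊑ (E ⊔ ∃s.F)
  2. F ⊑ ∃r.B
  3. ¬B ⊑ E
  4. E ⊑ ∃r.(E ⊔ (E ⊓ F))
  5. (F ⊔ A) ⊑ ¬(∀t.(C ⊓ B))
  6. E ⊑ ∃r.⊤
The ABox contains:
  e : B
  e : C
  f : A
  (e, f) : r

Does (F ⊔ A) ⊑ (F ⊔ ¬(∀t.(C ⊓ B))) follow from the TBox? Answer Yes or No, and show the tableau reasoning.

Yes

1. (F ⊔ A) ⊑ (F ⊔ ¬(∀t.(C ⊓ B)))  ⇔  ((F ⊔ A) ⊓ (¬F ⊓ ∀t.(C ⊓ B))) unsat w.r.t. T
   all branches close; clash {B, ¬B} at an ∃-successor
2. Hence (F ⊔ A) ⊑ (F ⊔ ¬(∀t.(C ⊓ B))): entailed.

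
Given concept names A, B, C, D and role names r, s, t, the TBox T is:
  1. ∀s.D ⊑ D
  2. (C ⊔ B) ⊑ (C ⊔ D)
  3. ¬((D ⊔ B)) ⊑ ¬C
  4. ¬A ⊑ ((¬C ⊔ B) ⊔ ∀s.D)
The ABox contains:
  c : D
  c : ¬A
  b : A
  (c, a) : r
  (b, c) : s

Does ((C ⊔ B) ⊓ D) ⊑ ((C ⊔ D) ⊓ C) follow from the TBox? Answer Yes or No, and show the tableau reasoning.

No

1. ((C ⊔ B) ⊓ D) ⊑ ((C ⊔ D) ⊓ C)  ⇔  (((C ⊔ B) ⊓ D) ⊓ ((¬C ⊓ ¬D) ⊔ ¬C)) unsat w.r.t. T
   apply at x₀: (C ⊔ B)⊑(C ⊔ D)
   open: L(x₀) ⊇ {A, B, D, ¬C}
2. Hence ((C ⊔ B) ⊓ D) ⊑ ((C ⊔ D) ⊓ C): not entailed.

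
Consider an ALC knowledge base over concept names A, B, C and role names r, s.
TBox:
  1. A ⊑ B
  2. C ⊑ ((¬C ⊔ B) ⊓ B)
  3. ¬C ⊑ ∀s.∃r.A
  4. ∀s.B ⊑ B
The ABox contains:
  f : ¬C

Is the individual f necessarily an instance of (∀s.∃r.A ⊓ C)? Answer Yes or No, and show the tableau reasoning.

No

1. f : (∀s.∃r.A ⊓ C)?  L(f) = {¬C} ∪ {(∃s.∀r.¬A ⊔ ¬C)}
   apply at f: ¬C⊑∀s.∃r.A
   open: L(f) ⊇ {¬A, ¬C, ∀s.∃r.A, ∃s.¬B} (+ ∃-successors) — f ∉ (∀s.∃r.A ⊓ C) possible
2. Hence f : (∀s.∃r.A ⊓ C): not entailed.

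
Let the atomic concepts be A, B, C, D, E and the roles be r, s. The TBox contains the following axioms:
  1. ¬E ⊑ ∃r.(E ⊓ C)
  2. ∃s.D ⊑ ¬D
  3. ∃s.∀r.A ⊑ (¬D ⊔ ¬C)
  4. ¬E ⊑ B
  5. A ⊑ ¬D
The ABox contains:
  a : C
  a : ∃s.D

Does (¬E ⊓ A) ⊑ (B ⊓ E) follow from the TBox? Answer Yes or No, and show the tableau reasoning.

1. (¬E ⊓ A) ⊑ (B ⊓ E)  ⇔  ((¬E ⊓ A) ⊓ (¬B ⊔ ¬E)) unsat w.r.t. T
   apply at x₀: ¬E⊑∃r.(E ⊓ C); ¬E⊑B; A⊑¬D
   open: L(x₀) ⊇ {A, B, ¬D, ¬E, ∀s.∃r.¬A, …} (+ ∃-successors)
2. Hence (¬E ⊓ A) ⊑ (B ⊓ E): not entailed.

No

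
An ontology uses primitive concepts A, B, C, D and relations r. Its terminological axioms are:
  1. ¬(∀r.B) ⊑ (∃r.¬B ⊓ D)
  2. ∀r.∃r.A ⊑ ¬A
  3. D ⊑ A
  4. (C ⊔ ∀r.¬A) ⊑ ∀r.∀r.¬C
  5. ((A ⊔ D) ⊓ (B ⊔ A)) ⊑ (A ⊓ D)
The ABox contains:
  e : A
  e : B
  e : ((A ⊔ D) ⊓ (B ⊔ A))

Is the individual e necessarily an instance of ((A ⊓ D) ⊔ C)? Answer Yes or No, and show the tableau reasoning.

Yes

1. e : ((A ⊓ D) ⊔ C)?  L(e) = {A, B, ((A ⊔ D) ⊓ (B ⊔ A))} ∪ {((¬A ⊔ ¬D) ⊓ ¬C)}
   clash {D, ¬D} at e — e ∈ ((A ⊓ D) ⊔ C)
2. Hence e : ((A ⊓ D) ⊔ C): entailed.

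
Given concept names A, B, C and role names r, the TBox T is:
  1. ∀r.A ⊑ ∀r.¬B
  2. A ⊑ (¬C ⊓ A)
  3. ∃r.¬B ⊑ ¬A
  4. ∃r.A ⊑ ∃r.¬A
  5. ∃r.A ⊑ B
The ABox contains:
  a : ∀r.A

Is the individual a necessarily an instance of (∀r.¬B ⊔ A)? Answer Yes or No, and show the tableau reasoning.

1. a : (∀r.¬B ⊔ A)?  L(a) = {∀r.A} ∪ {(∃r.B ⊓ ¬A)}
   clash {A, ¬A} at an ∃-successor — a ∈ (∀r.¬B ⊔ A)
2. Hence a : (∀r.¬B ⊔ A): entailed.

Yes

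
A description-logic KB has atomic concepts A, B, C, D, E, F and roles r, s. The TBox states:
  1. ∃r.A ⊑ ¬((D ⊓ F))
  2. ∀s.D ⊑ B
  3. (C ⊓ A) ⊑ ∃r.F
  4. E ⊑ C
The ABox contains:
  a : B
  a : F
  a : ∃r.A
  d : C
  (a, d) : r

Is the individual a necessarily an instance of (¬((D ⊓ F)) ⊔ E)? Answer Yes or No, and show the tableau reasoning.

1. a : (¬((D ⊓ F)) ⊔ E)?  L(a) = {B, F, ∃r.A} ∪ {((D ⊓ F) ⊓ ¬E)}
   clash {F, ¬F} at a — a ∈ (¬((D ⊓ F)) ⊔ E)
2. Hence a : (¬((D ⊓ F)) ⊔ E): entailed.

Yes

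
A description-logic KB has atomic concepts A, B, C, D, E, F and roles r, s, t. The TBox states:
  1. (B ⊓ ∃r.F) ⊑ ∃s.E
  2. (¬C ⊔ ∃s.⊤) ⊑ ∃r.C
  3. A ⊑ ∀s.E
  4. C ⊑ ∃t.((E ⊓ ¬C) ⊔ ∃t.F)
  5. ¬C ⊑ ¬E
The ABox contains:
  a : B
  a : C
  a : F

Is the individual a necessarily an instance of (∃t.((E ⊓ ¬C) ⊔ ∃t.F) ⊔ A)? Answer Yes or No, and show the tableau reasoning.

Yes

1. a : (∃t.((E ⊓ ¬C) ⊔ ∃t.F) ⊔ A)?  L(a) = {B, C, F} ∪ {(∀t.((¬E ⊔ C) ⊓ ∀t.¬F) ⊓ ¬A)}
   clash {F, ¬F} at an ∃-successor — a ∈ (∃t.((E ⊓ ¬C) ⊔ ∃t.F) ⊔ A)
2. Hence a : (∃t.((E ⊓ ¬C) ⊔ ∃t.F) ⊔ A): entailed.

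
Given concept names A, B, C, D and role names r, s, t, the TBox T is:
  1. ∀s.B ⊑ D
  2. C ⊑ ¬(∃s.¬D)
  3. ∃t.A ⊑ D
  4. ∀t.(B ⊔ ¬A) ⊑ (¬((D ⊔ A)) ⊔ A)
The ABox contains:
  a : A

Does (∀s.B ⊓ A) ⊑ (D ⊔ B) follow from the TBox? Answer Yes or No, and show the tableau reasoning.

Yes

1. (∀s.B ⊓ A) ⊑ (D ⊔ B)  ⇔  ((∀s.B ⊓ A) ⊓ (¬D ⊓ ¬B)) unsat w.r.t. T
   all branches close; clash {D, ¬D} at x₀
2. Hence (∀s.B ⊓ A) ⊑ (D ⊔ B): entailed.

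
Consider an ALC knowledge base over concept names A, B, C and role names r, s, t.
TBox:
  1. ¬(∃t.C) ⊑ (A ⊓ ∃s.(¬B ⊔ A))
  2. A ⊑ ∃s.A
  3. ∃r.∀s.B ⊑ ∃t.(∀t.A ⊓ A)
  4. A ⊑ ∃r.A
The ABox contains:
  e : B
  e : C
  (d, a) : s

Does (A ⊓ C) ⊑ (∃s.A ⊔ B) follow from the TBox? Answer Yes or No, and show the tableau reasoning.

1. (A ⊓ C) ⊑ (∃s.A ⊔ B)  ⇔  ((A ⊓ C) ⊓ (∀s.¬A ⊓ ¬B)) unsat w.r.t. T
   all branches close; clash {A, ¬A} at an ∃-successor
2. Hence (A ⊓ C) ⊑ (∃s.A ⊔ B): entailed.

Yes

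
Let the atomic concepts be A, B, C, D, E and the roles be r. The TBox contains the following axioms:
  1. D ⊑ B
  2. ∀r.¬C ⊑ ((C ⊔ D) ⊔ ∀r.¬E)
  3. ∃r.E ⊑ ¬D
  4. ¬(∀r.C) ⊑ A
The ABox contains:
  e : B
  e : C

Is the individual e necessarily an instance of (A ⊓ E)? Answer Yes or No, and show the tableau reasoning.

No

1. e : (A ⊓ E)?  L(e) = {B, C} ∪ {(¬A ⊔ ¬E)}
   open: L(e) ⊇ {B, C, ¬A, ∀r.C, ∀r.¬E, …} (+ ∃-successors) — e ∉ (A ⊓ E) possible
2. Hence e : (A ⊓ E): not entailed.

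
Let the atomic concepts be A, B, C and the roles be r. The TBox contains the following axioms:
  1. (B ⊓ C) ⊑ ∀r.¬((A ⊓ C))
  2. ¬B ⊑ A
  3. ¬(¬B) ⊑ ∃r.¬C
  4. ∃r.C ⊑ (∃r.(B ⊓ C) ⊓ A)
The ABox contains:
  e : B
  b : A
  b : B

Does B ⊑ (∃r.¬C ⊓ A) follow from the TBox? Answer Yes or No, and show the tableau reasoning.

No

1. B ⊑ (∃r.¬C ⊓ A)  ⇔  (B ⊓ (∀r.C ⊔ ¬A)) unsat w.r.t. T
   apply at x₀: ¬(¬B)⊑∃r.¬C
   open: L(x₀) ⊇ {B, ¬A, ¬C, ∀r.¬C, ∃r.¬C} (+ ∃-successors)
2. Hence B ⊑ (∃r.¬C ⊓ A): not entailed.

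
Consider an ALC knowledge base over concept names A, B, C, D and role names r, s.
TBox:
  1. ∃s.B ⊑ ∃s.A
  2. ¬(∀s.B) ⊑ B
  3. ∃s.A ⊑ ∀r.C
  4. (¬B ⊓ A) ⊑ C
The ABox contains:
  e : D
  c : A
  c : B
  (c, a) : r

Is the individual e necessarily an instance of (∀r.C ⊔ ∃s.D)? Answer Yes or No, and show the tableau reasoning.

No

1. e : (∀r.C ⊔ ∃s.D)?  L(e) = {D} ∪ {(∃r.¬C ⊓ ∀s.¬D)}
   open: L(e) ⊇ {B, D, ∀s.B, ∀s.¬A, ∀s.¬B, …} (+ ∃-successors) — e ∉ (∀r.C ⊔ ∃s.D) possible
2. Hence e : (∀r.C ⊔ ∃s.D): not entailed.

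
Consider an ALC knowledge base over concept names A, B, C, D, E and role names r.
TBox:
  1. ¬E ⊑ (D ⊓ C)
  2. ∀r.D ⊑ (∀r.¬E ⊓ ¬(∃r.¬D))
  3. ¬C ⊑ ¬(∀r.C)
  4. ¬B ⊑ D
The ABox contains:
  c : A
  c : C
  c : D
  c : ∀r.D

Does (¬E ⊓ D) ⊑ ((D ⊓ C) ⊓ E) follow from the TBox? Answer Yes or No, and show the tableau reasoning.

No

1. (¬E ⊓ D) ⊑ ((D ⊓ C) ⊓ E)  ⇔  ((¬E ⊓ D) ⊓ ((¬D ⊔ ¬C) ⊔ ¬E)) unsat w.r.t. T
   apply at x₀: ¬E⊑(D ⊓ C)
   open: L(x₀) ⊇ {C, D, ¬E, ∃r.¬D} (+ ∃-successors)
2. Hence (¬E ⊓ D) ⊑ ((D ⊓ C) ⊓ E): not entailed.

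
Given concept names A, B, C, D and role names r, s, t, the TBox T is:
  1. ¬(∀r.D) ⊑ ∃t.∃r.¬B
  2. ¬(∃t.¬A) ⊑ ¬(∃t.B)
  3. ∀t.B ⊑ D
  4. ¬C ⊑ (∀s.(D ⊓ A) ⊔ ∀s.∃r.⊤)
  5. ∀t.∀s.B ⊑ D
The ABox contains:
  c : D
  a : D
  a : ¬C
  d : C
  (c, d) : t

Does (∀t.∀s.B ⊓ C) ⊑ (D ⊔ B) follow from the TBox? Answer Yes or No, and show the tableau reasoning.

Yes

1. (∀t.∀s.B ⊓ C) ⊑ (D ⊔ B)  ⇔  ((∀t.∀s.B ⊓ C) ⊓ (¬D ⊓ ¬B)) unsat w.r.t. T
   all branches close; clash {D, ¬D} at x₀
2. Hence (∀t.∀s.B ⊓ C) ⊑ (D ⊔ B): entailed.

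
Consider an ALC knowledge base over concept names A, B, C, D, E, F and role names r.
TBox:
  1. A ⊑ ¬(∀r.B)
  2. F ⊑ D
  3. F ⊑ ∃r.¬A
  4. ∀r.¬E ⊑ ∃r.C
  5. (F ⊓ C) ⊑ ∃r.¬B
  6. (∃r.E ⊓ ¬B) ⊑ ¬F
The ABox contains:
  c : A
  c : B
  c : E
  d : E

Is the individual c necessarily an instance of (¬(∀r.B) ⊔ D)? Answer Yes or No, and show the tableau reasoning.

Yes

1. c : (¬(∀r.B) ⊔ D)?  L(c) = {A, B, E} ∪ {(∀r.B ⊓ ¬D)}
   clash {D, ¬D} at c — c ∈ (¬(∀r.B) ⊔ D)
2. Hence c : (¬(∀r.B) ⊔ D): entailed.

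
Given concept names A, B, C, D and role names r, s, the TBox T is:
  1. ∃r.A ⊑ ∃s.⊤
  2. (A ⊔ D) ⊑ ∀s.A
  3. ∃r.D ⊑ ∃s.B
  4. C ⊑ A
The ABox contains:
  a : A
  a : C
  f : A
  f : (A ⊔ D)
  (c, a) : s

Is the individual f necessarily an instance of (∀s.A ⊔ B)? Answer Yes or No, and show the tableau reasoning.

Yes

1. f : (∀s.A ⊔ B)?  L(f) = {A, (A ⊔ D)} ∪ {(∃s.¬A ⊓ ¬B)}
   clash {A, ¬A} at an ∃-successor — f ∈ (∀s.A ⊔ B)
2. Hence f : (∀s.A ⊔ B): entailed.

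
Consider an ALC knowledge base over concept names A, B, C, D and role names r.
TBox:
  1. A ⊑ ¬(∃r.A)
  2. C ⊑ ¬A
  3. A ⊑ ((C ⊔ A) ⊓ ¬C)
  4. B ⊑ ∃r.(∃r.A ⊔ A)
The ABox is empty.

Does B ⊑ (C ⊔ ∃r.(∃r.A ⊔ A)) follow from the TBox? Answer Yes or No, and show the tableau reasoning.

Yes

1. B ⊑ (C ⊔ ∃r.(∃r.A ⊔ A))  ⇔  (B ⊓ (¬C ⊓ ∀r.(∀r.¬A ⊓ ¬A))) unsat w.r.t. T
   all branches close; clash {A, ¬A} at an ∃-successor
2. Hence B ⊑ (C ⊔ ∃r.(∃r.A ⊔ A)): entailed.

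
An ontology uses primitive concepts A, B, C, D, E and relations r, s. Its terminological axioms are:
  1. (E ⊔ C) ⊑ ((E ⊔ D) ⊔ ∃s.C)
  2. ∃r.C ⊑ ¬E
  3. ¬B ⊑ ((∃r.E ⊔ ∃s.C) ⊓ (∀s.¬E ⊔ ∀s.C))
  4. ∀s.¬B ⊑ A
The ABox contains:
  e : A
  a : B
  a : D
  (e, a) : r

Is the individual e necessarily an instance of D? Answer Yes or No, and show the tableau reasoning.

No

1. e : D?  L(e) = {A} ∪ {¬D}
   open: L(e) ⊇ {A, B, ¬C, ¬D, ¬E} — e ∉ D possible
2. Hence e : D: not entailed.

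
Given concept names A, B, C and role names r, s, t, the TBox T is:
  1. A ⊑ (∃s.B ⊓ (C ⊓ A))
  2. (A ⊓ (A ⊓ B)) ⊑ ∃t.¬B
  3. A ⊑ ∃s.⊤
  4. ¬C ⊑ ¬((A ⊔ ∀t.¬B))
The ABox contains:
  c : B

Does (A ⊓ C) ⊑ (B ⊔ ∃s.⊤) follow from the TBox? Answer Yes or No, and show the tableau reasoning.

Yes

1. (A ⊓ C) ⊑ (B ⊔ ∃s.⊤)  ⇔  ((A ⊓ C) ⊓ (¬B ⊓ ∀s.⊥)) unsat w.r.t. T
   all branches close; clash ⊥ at an ∃-successor
2. Hence (A ⊓ C) ⊑ (B ⊔ ∃s.⊤): entailed.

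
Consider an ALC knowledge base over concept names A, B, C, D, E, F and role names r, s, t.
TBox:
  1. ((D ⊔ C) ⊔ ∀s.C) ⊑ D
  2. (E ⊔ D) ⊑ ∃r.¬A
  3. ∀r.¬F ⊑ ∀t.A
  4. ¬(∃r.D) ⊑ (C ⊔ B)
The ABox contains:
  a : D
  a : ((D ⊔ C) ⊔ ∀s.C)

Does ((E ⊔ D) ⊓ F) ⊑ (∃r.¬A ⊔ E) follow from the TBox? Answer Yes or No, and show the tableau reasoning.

Yes

1. ((E ⊔ D) ⊓ F) ⊑ (∃r.¬A ⊔ E)  ⇔  (((E ⊔ D) ⊓ F) ⊓ (∀r.A ⊓ ¬E)) unsat w.r.t. T
   all branches close; clash {A, ¬A} at an ∃-successor
2. Hence ((E ⊔ D) ⊓ F) ⊑ (∃r.¬A ⊔ E): entailed.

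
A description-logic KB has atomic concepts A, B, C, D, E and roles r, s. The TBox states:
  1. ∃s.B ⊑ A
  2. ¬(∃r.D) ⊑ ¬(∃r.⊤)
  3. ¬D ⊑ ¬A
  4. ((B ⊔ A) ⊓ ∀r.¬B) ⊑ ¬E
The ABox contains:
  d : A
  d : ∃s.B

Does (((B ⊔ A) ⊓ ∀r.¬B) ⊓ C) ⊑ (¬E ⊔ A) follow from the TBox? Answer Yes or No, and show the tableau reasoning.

1. (((B ⊔ A) ⊓ ∀r.¬B) ⊓ C) ⊑ (¬E ⊔ A)  ⇔  ((((B ⊔ A) ⊓ ∀r.¬B) ⊓ C) ⊓ (E ⊓ ¬A)) unsat w.r.t. T
   all branches close; clash {A, ¬A} at x₀
2. Hence (((B ⊔ A) ⊓ ∀r.¬B) ⊓ C) ⊑ (¬E ⊔ A): entailed.

Yes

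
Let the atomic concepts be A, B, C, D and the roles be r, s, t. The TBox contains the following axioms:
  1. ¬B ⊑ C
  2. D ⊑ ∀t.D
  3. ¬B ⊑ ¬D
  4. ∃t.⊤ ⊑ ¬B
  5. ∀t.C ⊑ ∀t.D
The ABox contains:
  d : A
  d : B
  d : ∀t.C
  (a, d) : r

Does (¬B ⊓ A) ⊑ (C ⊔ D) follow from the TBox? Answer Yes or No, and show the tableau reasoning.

Yes

1. (¬B ⊓ A) ⊑ (C ⊔ D)  ⇔  ((¬B ⊓ A) ⊓ (¬C ⊓ ¬D)) unsat w.r.t. T
   all branches close; clash {C, ¬C} at x₀
2. Hence (¬B ⊓ A) ⊑ (C ⊔ D): entailed.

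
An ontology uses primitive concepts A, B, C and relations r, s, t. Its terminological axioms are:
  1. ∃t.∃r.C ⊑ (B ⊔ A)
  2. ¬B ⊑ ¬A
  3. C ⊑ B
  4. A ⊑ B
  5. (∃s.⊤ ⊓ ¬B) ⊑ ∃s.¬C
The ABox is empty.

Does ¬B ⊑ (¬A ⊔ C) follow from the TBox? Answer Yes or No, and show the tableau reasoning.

1. ¬B ⊑ (¬A ⊔ C)  ⇔  (¬B ⊓ (A ⊓ ¬C)) unsat w.r.t. T
   all branches close; clash {A, ¬A} at x₀
2. Hence ¬B ⊑ (¬A ⊔ C): entailed.

Yes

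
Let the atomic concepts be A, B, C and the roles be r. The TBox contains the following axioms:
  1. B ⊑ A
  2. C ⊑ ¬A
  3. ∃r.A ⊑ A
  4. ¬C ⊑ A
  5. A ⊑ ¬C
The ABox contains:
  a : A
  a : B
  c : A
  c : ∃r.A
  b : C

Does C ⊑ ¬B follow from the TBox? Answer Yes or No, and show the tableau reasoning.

1. C ⊑ ¬B  ⇔  (C ⊓ B) unsat w.r.t. T
   all branches close; clash {C, ¬C} at x₀
2. Hence C ⊑ ¬B: entailed.

Yes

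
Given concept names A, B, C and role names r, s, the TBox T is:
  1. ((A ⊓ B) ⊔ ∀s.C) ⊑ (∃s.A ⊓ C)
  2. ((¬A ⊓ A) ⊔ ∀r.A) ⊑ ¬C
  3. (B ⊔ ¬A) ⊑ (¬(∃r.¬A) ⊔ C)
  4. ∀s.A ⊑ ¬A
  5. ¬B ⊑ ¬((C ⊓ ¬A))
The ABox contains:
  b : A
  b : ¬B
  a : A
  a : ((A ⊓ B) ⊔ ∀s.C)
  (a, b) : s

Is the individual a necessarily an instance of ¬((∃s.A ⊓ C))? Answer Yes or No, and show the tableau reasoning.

No

1. a : ¬((∃s.A ⊓ C))?  L(a) = {A, ((A ⊓ B) ⊔ ∀s.C)} ∪ {(∃s.A ⊓ C)}
   open: L(a) ⊇ {A, B, C, ∃r.¬A, ∃s.A, …} (+ ∃-successors) — a ∉ ¬((∃s.A ⊓ C)) possible
2. Hence a : ¬((∃s.A ⊓ C)): not entailed.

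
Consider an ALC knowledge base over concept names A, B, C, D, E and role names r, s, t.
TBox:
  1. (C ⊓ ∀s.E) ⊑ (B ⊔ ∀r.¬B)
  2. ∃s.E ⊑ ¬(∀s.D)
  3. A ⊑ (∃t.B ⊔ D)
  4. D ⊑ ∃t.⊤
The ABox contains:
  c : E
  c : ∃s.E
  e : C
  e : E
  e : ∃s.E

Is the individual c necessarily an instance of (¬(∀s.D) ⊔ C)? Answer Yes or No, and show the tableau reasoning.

Yes

1. c : (¬(∀s.D) ⊔ C)?  L(c) = {E, ∃s.E} ∪ {(∀s.D ⊓ ¬C)}
   clash {D, ¬D} at an ∃-successor — c ∈ (¬(∀s.D) ⊔ C)
2. Hence c : (¬(∀s.D) ⊔ C): entailed.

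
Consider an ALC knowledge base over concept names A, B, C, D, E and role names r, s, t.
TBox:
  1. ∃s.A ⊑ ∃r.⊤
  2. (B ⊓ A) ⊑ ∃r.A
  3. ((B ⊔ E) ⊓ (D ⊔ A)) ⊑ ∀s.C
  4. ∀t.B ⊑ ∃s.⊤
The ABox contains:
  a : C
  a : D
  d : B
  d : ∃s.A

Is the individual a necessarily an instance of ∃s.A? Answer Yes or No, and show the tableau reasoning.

No

1. a : ∃s.A?  L(a) = {C, D} ∪ {∀s.¬A}
   open: L(a) ⊇ {C, D, ¬B, ¬E, ∀s.¬A, …} (+ ∃-successors) — a ∉ ∃s.A possible
2. Hence a : ∃s.A: not entailed.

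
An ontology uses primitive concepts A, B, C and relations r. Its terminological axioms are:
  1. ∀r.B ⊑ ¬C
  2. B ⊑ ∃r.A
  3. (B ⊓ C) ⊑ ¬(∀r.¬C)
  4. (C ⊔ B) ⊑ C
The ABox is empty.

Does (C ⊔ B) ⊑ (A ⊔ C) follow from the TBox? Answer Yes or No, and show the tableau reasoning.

Yes

1. (C ⊔ B) ⊑ (A ⊔ C)  ⇔  ((C ⊔ B) ⊓ (¬A ⊓ ¬C)) unsat w.r.t. T
   all branches close; clash {C, ¬C} at x₀
2. Hence (C ⊔ B) ⊑ (A ⊔ C): entailed.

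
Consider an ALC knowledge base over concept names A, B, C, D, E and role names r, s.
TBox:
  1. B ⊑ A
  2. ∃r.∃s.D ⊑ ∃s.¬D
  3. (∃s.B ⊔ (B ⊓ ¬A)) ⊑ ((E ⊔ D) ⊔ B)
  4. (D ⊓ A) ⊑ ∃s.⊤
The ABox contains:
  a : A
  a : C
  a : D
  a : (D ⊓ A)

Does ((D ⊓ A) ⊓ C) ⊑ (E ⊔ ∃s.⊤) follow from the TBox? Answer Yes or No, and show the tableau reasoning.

Yes

1. ((D ⊓ A) ⊓ C) ⊑ (E ⊔ ∃s.⊤)  ⇔  (((D ⊓ A) ⊓ C) ⊓ (¬E ⊓ ∀s.⊥)) unsat w.r.t. T
   all branches close; clash ⊥ at an ∃-successor
2. Hence ((D ⊓ A) ⊓ C) ⊑ (E ⊔ ∃s.⊤): entailed.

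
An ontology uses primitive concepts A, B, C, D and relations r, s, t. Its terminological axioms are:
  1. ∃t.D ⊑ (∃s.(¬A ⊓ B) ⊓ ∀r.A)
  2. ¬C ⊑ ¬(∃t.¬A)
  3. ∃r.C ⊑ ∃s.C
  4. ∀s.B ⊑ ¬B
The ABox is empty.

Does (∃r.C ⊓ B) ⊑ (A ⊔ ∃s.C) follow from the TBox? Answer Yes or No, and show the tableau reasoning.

1. (∃r.C ⊓ B) ⊑ (A ⊔ ∃s.C)  ⇔  ((∃r.C ⊓ B) ⊓ (¬A ⊓ ∀s.¬C)) unsat w.r.t. T
   all branches close; clash {B, ¬B} at x₀
2. Hence (∃r.C ⊓ B) ⊑ (A ⊔ ∃s.C): entailed.

Yes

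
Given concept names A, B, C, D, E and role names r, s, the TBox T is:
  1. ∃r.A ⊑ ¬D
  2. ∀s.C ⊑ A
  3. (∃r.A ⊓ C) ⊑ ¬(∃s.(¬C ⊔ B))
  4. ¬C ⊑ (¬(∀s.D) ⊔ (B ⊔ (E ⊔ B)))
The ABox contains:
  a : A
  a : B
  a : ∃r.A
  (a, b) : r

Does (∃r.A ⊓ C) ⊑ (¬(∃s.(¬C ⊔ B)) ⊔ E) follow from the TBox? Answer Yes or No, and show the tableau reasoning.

Yes

1. (∃r.A ⊓ C) ⊑ (¬(∃s.(¬C ⊔ B)) ⊔ E)  ⇔  ((∃r.A ⊓ C) ⊓ (∃s.(¬C ⊔ B) ⊓ ¬E)) unsat w.r.t. T
   all branches close; clash {B, ¬B} at an ∃-successor
2. Hence (∃r.A ⊓ C) ⊑ (¬(∃s.(¬C ⊔ B)) ⊔ E): entailed.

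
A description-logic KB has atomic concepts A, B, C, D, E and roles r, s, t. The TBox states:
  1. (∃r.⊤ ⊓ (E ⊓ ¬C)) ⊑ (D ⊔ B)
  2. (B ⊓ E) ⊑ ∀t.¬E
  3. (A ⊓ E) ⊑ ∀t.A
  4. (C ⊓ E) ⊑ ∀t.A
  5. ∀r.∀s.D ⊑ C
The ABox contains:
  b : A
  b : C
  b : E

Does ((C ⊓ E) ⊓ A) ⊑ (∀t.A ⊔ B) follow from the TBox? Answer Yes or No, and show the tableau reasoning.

Yes

1. ((C ⊓ E) ⊓ A) ⊑ (∀t.A ⊔ B)  ⇔  (((C ⊓ E) ⊓ A) ⊓ (∃t.¬A ⊓ ¬B)) unsat w.r.t. T
   all branches close; clash {B, ¬B} at x₀
2. Hence ((C ⊓ E) ⊓ A) ⊑ (∀t.A ⊔ B): entailed.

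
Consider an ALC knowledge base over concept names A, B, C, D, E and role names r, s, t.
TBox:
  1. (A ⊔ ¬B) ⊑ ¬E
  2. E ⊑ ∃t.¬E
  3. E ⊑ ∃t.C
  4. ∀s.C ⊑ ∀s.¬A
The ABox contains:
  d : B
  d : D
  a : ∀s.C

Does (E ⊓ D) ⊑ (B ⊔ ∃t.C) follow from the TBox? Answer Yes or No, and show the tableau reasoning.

Yes

1. (E ⊓ D) ⊑ (B ⊔ ∃t.C)  ⇔  ((E ⊓ D) ⊓ (¬B ⊓ ∀t.¬C)) unsat w.r.t. T
   all branches close; clash {E, ¬E} at x₀
2. Hence (E ⊓ D) ⊑ (B ⊔ ∃t.C): entailed.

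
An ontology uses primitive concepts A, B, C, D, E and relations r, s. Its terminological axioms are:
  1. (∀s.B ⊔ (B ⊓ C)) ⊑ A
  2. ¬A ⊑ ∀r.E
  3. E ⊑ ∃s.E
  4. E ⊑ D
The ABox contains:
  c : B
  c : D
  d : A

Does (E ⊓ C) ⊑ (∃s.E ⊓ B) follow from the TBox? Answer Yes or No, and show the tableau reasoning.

No

1. (E ⊓ C) ⊑ (∃s.E ⊓ B)  ⇔  ((E ⊓ C) ⊓ (∀s.¬E ⊔ ¬B)) unsat w.r.t. T
   apply at x₀: E⊑∃s.E; E⊑D
   open: L(x₀) ⊇ {A, C, D, E, ¬B, …} (+ ∃-successors)
2. Hence (E ⊓ C) ⊑ (∃s.E ⊓ B): not entailed.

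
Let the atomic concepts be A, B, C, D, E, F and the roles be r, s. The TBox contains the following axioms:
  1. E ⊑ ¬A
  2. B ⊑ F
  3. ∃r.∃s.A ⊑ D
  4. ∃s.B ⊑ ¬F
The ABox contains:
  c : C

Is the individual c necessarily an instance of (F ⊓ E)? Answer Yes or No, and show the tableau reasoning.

No

1. c : (F ⊓ E)?  L(c) = {C} ∪ {(¬F ⊔ ¬E)}
   open: L(c) ⊇ {C, ¬B, ¬E, ∀r.∀s.¬A, ∀s.¬B} — c ∉ (F ⊓ E) possible
2. Hence c : (F ⊓ E): not entailed.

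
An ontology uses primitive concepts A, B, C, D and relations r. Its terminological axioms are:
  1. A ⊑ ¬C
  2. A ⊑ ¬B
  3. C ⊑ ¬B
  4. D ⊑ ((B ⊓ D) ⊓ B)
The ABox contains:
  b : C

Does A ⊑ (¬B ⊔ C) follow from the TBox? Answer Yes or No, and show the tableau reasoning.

Yes

1. A ⊑ (¬B ⊔ C)  ⇔  (A ⊓ (B ⊓ ¬C)) unsat w.r.t. T
   all branches close; clash {B, ¬B} at x₀
2. Hence A ⊑ (¬B ⊔ C): entailed.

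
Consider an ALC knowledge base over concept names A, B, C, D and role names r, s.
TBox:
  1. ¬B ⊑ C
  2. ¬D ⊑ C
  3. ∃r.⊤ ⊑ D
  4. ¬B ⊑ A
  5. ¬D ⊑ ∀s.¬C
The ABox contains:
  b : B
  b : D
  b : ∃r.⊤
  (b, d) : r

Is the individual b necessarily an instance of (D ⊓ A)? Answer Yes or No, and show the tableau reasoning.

1. b : (D ⊓ A)?  L(b) = {B, D, ∃r.⊤} ∪ {(¬D ⊔ ¬A)}
   open: L(b) ⊇ {B, D, ¬A, ∃r.⊤} (+ ∃-successors) — b ∉ (D ⊓ A) possible
2. Hence b : (D ⊓ A): not entailed.

No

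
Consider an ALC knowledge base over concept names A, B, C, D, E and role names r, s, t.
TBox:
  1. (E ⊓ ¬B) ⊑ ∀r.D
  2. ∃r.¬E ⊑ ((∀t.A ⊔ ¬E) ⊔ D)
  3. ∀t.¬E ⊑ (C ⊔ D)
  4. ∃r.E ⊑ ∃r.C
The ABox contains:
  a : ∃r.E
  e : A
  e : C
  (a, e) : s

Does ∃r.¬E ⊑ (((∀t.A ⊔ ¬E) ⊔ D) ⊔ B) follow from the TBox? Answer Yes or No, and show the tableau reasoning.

1. ∃r.¬E ⊑ (((∀t.A ⊔ ¬E) ⊔ D) ⊔ B)  ⇔  (∃r.¬E ⊓ (((∃t.¬A ⊓ E) ⊓ ¬D) ⊓ ¬B)) unsat w.r.t. T
   all branches close; clash {D, ¬D} at x₀
2. Hence ∃r.¬E ⊑ (((∀t.A ⊔ ¬E) ⊔ D) ⊔ B): entailed.

Yes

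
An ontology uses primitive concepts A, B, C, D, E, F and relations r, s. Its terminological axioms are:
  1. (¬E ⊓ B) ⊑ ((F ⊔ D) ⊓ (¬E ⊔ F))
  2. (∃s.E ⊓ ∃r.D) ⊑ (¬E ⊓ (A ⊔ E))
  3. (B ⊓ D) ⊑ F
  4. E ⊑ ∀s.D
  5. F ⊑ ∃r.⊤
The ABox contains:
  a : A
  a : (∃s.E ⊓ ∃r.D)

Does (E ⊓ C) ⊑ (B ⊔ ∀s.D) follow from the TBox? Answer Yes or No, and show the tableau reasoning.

Yes

1. (E ⊓ C) ⊑ (B ⊔ ∀s.D)  ⇔  ((E ⊓ C) ⊓ (¬B ⊓ ∃s.¬D)) unsat w.r.t. T
   all branches close; clash {E, ¬E} at x₀
2. Hence (E ⊓ C) ⊑ (B ⊔ ∀s.D): entailed.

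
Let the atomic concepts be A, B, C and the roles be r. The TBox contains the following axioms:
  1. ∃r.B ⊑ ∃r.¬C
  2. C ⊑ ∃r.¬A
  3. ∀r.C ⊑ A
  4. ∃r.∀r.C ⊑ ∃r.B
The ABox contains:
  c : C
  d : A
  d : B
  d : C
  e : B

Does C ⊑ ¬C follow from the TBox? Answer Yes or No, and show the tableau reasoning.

1. C ⊑ ¬C  ⇔  (C ⊓ C) unsat w.r.t. T
   apply at x₀: C⊑∃r.¬A
   open: L(x₀) ⊇ {C, ∀r.¬B, ∀r.∃r.¬C, ∃r.¬A, ∃r.¬C} (+ ∃-successors)
2. Hence C ⊑ ¬C: not entailed.

No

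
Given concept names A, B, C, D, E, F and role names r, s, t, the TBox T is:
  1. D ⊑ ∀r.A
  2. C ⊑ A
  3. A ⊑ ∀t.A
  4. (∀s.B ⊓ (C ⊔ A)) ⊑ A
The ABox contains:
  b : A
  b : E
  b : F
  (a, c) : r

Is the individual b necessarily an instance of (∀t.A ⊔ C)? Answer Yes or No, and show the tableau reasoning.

Yes

1. b : (∀t.A ⊔ C)?  L(b) = {A, E, F} ∪ {(∃t.¬A ⊓ ¬C)}
   clash {A, ¬A} at an ∃-successor — b ∈ (∀t.A ⊔ C)
2. Hence b : (∀t.A ⊔ C): entailed.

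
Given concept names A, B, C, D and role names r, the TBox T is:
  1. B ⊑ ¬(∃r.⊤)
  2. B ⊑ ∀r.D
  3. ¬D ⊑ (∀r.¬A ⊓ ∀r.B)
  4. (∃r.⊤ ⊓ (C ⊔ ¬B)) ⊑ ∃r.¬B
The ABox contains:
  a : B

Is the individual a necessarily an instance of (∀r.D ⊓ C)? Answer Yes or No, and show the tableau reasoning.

1. a : (∀r.D ⊓ C)?  L(a) = {B} ∪ {(∃r.¬D ⊔ ¬C)}
   apply at a: B⊑¬(∃r.⊤); B⊑∀r.D
   open: L(a) ⊇ {B, D, ¬C, ∀r.D, ∀r.⊥} — a ∉ (∀r.D ⊓ C) possible
2. Hence a : (∀r.D ⊓ C): not entailed.

No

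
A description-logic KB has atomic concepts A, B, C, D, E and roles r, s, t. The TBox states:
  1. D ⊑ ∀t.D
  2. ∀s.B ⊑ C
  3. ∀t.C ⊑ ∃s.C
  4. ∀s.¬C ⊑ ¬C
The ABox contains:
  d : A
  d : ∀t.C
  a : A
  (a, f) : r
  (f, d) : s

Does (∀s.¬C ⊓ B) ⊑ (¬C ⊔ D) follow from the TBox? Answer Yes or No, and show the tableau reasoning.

Yes

1. (∀s.¬C ⊓ B) ⊑ (¬C ⊔ D)  ⇔  ((∀s.¬C ⊓ B) ⊓ (C ⊓ ¬D)) unsat w.r.t. T
   all branches close; clash {C, ¬C} at x₀
2. Hence (∀s.¬C ⊓ B) ⊑ (¬C ⊔ D): entailed.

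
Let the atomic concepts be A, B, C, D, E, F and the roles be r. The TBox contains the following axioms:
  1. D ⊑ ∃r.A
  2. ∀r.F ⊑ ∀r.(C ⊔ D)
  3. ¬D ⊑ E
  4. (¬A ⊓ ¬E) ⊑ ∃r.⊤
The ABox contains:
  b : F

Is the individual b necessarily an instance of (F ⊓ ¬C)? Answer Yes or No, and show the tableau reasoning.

No

1. b : (F ⊓ ¬C)?  L(b) = {F} ∪ {(¬F ⊔ C)}
   open: L(b) ⊇ {A, C, D, F, ∃r.A, …} (+ ∃-successors) — b ∉ (F ⊓ ¬C) possible
2. Hence b : (F ⊓ ¬C): not entailed.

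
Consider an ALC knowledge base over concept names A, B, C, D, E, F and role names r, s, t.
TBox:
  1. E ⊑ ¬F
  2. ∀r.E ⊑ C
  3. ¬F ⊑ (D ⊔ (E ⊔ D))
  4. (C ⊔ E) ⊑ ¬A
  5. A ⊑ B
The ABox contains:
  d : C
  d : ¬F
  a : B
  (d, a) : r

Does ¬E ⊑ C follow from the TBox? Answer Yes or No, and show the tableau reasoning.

No

1. ¬E ⊑ C  ⇔  (¬E ⊓ ¬C) unsat w.r.t. T
   open: L(x₀) ⊇ {F, ¬A, ¬C, ¬E, ∃r.¬E} (+ ∃-successors)
2. Hence ¬E ⊑ C: not entailed.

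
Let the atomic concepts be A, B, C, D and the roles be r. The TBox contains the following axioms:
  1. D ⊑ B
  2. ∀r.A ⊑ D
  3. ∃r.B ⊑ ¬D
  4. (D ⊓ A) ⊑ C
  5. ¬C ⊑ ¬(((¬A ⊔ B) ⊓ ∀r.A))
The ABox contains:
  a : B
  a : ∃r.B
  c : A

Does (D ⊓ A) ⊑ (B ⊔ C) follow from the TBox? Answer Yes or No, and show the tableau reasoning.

1. (D ⊓ A) ⊑ (B ⊔ C)  ⇔  ((D ⊓ A) ⊓ (¬B ⊓ ¬C)) unsat w.r.t. T
   all branches close; clash {B, ¬B} at x₀
2. Hence (D ⊓ A) ⊑ (B ⊔ C): entailed.

Yes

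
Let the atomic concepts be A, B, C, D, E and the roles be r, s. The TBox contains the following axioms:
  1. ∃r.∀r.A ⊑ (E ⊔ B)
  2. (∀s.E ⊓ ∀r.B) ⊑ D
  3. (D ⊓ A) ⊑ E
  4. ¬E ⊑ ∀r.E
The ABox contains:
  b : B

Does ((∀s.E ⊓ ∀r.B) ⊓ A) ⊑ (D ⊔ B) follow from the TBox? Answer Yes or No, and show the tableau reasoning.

Yes

1. ((∀s.E ⊓ ∀r.B) ⊓ A) ⊑ (D ⊔ B)  ⇔  (((∀s.E ⊓ ∀r.B) ⊓ A) ⊓ (¬D ⊓ ¬B)) unsat w.r.t. T
   all branches close; clash {D, ¬D} at x₀
2. Hence ((∀s.E ⊓ ∀r.B) ⊓ A) ⊑ (D ⊔ B): entailed.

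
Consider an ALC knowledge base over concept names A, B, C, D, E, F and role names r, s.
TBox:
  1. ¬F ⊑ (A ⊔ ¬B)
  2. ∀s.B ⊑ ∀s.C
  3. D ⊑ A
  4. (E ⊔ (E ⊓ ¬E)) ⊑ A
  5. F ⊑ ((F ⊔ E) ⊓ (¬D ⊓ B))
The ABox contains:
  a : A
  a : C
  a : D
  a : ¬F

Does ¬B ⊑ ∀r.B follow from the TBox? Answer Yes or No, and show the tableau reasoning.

No

1. ¬B ⊑ ∀r.B  ⇔  (¬B ⊓ ∃r.¬B) unsat w.r.t. T
   open: L(x₀) ⊇ {¬B, ¬D, ¬E, ¬F, ∃r.¬B, …} (+ ∃-successors)
2. Hence ¬B ⊑ ∀r.B: not entailed.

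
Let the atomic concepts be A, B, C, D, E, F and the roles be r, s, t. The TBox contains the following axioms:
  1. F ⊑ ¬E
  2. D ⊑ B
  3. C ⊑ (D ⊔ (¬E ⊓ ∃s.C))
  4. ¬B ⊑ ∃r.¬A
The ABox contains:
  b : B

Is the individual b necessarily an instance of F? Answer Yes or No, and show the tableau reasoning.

No

1. b : F?  L(b) = {B} ∪ {¬F}
   open: L(b) ⊇ {B, ¬C, ¬F} — b ∉ F possible
2. Hence b : F: not entailed.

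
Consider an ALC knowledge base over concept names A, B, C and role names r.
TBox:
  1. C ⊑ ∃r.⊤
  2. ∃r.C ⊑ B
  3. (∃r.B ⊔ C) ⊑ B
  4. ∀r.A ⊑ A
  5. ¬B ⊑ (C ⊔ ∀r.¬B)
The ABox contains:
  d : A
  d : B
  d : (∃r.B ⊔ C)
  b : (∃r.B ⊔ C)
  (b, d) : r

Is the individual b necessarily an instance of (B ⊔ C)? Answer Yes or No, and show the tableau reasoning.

1. b : (B ⊔ C)?  L(b) = {(∃r.B ⊔ C)} ∪ {(¬B ⊓ ¬C)}
   clash {C, ¬C} at b — b ∈ (B ⊔ C)
2. Hence b : (B ⊔ C): entailed.

Yes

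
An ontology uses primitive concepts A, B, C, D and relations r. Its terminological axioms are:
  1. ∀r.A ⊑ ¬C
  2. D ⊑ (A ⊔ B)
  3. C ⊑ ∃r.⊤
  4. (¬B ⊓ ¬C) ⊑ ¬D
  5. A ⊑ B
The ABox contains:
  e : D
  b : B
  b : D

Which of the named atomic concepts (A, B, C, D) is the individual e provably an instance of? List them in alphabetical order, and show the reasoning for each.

1. e : A?  L(e) = {D} ∪ {¬A}
   apply at e: D⊑(A ⊔ B)
   open: L(e) ⊇ {B, D, ¬A, ¬C} — e ∉ A possible
2. e : B?  L(e) = {D} ∪ {¬B}
   clash {D, ¬D} at e — e ∈ B
3. e : C?  L(e) = {D} ∪ {¬C}
   apply at e: D⊑(A ⊔ B)
   open: L(e) ⊇ {B, D, ¬C} — e ∉ C possible
4. e : D?  L(e) = {D} ∪ {¬D}
   clash {D, ¬D} at e — e ∈ D
5. Entailed for e: {B, D}

{B, D}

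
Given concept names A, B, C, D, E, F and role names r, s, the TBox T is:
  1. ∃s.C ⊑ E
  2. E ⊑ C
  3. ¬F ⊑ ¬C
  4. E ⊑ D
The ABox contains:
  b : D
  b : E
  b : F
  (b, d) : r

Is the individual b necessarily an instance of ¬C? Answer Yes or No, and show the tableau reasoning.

No

1. b : ¬C?  L(b) = {D, E, F} ∪ {C}
   open: L(b) ⊇ {C, D, E, F} — b ∉ ¬C possible
2. Hence b : ¬C: not entailed.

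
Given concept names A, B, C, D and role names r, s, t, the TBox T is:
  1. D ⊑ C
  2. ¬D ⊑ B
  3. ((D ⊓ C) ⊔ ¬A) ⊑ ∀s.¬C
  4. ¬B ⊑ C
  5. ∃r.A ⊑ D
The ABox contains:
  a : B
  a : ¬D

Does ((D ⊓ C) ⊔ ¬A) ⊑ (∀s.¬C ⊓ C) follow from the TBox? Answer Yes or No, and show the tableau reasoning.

No

1. ((D ⊓ C) ⊔ ¬A) ⊑ (∀s.¬C ⊓ C)  ⇔  (((D ⊓ C) ⊔ ¬A) ⊓ (∃s.C ⊔ ¬C)) unsat w.r.t. T
   apply at x₀: ((D ⊓ C) ⊔ ¬A)⊑∀s.¬C
   open: L(x₀) ⊇ {B, ¬A, ¬C, ¬D, ∀r.¬A, …}
2. Hence ((D ⊓ C) ⊔ ¬A) ⊑ (∀s.¬C ⊓ C): not entailed.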